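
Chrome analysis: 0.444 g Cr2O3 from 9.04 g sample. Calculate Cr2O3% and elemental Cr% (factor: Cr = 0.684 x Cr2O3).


Cr2O3 = 4.91%
Cr = 3.36%


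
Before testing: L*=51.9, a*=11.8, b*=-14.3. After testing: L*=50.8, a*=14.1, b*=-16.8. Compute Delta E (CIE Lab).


Delta E = 3.57

dL = 50.8 - 51.9 = -1.1
da = 14.1 - 11.8 = 2.3
db = -16.8 - (-14.3) = -2.5
dE = sqrt((-1.1)^2 + (2.3)^2 + (-2.5)^2) = 3.57


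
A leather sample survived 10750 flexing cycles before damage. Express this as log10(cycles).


log10(10750) = 4.03


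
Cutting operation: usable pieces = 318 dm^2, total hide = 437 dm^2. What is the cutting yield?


72.8%


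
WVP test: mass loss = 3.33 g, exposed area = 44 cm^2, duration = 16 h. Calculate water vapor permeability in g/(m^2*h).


47.30 g/(m^2*h)


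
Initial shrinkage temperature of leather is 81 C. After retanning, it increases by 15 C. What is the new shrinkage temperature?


96 C

New Ts = 81 + 15 = 96 C


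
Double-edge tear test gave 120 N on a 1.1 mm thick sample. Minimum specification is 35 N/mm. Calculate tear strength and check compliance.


Tear strength = 109.1 N/mm
Compliant: Yes

Tear strength = 120 / 1.1 = 109.1 N/mm
Required minimum = 35 N/mm
Compliant: Yes


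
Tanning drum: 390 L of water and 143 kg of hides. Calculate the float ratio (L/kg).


Float ratio = water / hide weight
Ratio = 390 / 143 = 2.7


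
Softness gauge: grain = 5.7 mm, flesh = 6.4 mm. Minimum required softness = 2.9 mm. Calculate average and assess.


Average softness = 6.05 mm
Meets requirement: Yes


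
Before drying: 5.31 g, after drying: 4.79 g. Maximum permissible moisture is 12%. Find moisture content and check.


Moisture content = 9.8%
Acceptable: Yes

MC = (5.31 - 4.79) / 5.31 x 100 = 9.8%
Maximum: 12%
Acceptable: Yes


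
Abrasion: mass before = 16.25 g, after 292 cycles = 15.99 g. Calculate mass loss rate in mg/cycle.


Mass loss = 16.25 - 15.99 = 0.260 g
Rate = 0.260 / 292 x 1000 = 0.890 mg/cycle


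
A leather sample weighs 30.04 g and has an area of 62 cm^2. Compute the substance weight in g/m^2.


4845.2 g/m^2

Substance weight = mass / area x 10000
SW = 30.04 / 62 x 10000
SW = 4845.2 g/m^2


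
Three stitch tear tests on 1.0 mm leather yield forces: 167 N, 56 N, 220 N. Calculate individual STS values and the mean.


STS1 = 167 / 1.0 = 167.0 N/mm
STS2 = 56 / 1.0 = 56.0 N/mm
STS3 = 220 / 1.0 = 220.0 N/mm
Mean = (167.0 + 56.0 + 220.0) / 3 = 147.7 N/mm


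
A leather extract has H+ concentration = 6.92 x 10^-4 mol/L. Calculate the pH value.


pH = -log10[H+]
pH = -log10(6.92 x 10^-4) = 3.16


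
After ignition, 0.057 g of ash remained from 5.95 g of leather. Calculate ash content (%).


Ash% = 0.057 / 5.95 x 100
Ash% = 0.96%


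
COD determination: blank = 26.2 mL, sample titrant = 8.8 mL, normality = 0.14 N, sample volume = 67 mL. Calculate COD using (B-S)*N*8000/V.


COD = (26.2 - 8.8) x 0.14 x 8000 / 67
COD = 17.4 x 0.14 x 8000 / 67
COD = 290.9 mg/L


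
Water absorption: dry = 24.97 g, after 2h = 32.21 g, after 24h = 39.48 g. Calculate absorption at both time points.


2h absorption = 29.0%
24h absorption = 58.1%

WA (2h) = (32.21 - 24.97) / 24.97 x 100 = 29.0%
WA (24h) = (39.48 - 24.97) / 24.97 x 100 = 58.1%


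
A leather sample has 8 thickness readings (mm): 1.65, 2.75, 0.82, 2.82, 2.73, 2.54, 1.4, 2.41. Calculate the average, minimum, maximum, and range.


Sum = 17.12
Average = 17.12 / 8 = 2.14 mm
Minimum = 0.82 mm
Maximum = 2.82 mm
Range = 2.82 - 0.82 = 2.00 mm


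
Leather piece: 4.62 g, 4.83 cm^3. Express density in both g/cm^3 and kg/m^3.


0.957 g/cm^3
957 kg/m^3

Density = 4.62 / 4.83 = 0.957 g/cm^3
Convert: 0.957 x 1000 = 957 kg/m^3


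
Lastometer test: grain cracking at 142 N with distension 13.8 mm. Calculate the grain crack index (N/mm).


10.3 N/mm


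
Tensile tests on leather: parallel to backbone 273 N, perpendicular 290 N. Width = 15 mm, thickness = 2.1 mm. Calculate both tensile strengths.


Area = 15 x 2.1 = 31.5 mm^2
TS (parallel) = 273 / 31.5 = 8.67 N/mm^2
TS (perpendicular) = 290 / 31.5 = 9.21 N/mm^2


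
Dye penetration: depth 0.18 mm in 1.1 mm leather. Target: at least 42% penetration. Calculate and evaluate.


Penetration = 0.18 / 1.1 x 100 = 16.4%
Target: 42%
Meets target: No


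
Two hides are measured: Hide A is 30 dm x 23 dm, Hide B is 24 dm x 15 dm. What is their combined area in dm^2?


1050 dm^2

Hide A area = 30 x 23 = 690 dm^2
Hide B area = 24 x 15 = 360 dm^2
Total = 690 + 360 = 1050 dm^2


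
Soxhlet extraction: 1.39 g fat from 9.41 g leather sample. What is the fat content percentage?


14.8%

Fat content = 1.39 / 9.41 x 100
Fat = 14.8%


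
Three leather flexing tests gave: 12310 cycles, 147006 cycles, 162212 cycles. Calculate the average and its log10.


Average = (12310 + 147006 + 162212) / 3 = 107176 cycles
log10(107176) = 5.03


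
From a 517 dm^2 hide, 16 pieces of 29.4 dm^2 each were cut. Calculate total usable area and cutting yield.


Usable area = 470.4 dm^2
Yield = 91.0%


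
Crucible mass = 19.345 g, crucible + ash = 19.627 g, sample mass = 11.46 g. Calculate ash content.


Ash mass = 0.282 g
Ash content = 2.46%


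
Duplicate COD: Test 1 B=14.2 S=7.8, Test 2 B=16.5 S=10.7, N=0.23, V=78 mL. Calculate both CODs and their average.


COD1 = (14.2 - 7.8) x 0.23 x 8000 / 78 = 151.0 mg/L
COD2 = (16.5 - 10.7) x 0.23 x 8000 / 78 = 136.8 mg/L
Average = (151.0 + 136.8) / 2 = 143.9 mg/L


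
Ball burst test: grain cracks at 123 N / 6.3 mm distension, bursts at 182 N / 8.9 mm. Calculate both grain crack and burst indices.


Crack index = 19.5 N/mm
Burst index = 20.4 N/mm

Crack index = 123 / 6.3 = 19.5 N/mm
Burst index = 182 / 8.9 = 20.4 N/mm


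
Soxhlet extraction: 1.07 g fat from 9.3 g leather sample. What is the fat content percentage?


Fat content = 1.07 / 9.3 x 100
Fat = 11.5%


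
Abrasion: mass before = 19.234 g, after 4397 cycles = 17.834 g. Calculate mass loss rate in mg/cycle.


0.318 mg/cycle

Mass loss = 19.234 - 17.834 = 1.400 g
Rate = 1.400 / 4397 x 1000 = 0.318 mg/cycle


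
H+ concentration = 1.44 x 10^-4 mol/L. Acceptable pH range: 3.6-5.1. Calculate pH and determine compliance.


pH = -log10(1.44 x 10^-4) = 3.84
Range: 3.6 to 5.1
Compliant: Yes


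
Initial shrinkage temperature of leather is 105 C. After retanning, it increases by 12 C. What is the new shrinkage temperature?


New Ts = 105 + 12 = 117 C


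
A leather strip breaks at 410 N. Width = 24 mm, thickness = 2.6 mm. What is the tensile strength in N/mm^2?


Cross-sectional area = 24 x 2.6 = 62.4 mm^2
Tensile strength = 410 / 62.4 = 6.57 N/mm^2


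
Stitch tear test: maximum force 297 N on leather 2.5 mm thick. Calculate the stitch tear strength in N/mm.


Stitch tear strength = force / thickness
STS = 297 / 2.5 = 118.8 N/mm


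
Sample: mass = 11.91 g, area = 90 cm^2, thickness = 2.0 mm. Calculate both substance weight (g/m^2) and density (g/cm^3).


Substance weight = 1323.3 g/m^2
Density = 0.662 g/cm^3

SW = 11.91 / 90 x 10000 = 1323.3 g/m^2
Volume = 90 x 2.0 / 10 = 18.00 cm^3
Density = 11.91 / 18.00 = 0.662 g/cm^3


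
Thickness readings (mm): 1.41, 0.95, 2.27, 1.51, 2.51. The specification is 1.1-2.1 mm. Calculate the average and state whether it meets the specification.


Average = 1.73 mm
Within specification: Yes

Sum = 8.65
Average = 8.65 / 5 = 1.73 mm
Specification range: 1.1 to 2.1 mm
Within spec: Yes


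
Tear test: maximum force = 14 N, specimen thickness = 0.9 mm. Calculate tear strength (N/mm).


15.6 N/mm

Tear strength = force / thickness
Tear = 14 / 0.9 = 15.6 N/mm


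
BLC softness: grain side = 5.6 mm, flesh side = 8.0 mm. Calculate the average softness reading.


6.80 mm

Average = (5.6 + 8.0) / 2
Average = 6.80 mm


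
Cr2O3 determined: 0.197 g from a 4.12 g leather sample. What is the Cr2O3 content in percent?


4.78%

Cr2O3% = 0.197 / 4.12 x 100
Cr2O3% = 4.78%


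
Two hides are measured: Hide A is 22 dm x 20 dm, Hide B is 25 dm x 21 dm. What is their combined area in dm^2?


Hide A area = 22 x 20 = 440 dm^2
Hide B area = 25 x 21 = 525 dm^2
Total = 440 + 525 = 965 dm^2


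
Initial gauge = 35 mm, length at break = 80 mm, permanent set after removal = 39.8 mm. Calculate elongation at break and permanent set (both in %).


Elongation at break = 128.6%
Permanent set = 13.7%

Elongation at break = (80 - 35) / 35 x 100 = 128.6%
Permanent set = (39.8 - 35) / 35 x 100 = 13.7%


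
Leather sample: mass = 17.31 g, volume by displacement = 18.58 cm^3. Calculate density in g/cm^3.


Density = mass / volume
Density = 17.31 / 18.58 = 0.932 g/cm^3


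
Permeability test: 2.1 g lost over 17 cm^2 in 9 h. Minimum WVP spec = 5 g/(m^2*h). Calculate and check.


WVP = 137.25 g/(m^2*h)
Meets specification: Yes


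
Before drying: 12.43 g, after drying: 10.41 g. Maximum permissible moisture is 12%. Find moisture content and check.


MC = (12.43 - 10.41) / 12.43 x 100 = 16.3%
Maximum: 12%
Acceptable: No


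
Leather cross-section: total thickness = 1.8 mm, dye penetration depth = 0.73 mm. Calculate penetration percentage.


Penetration% = 0.73 / 1.8 x 100
Penetration = 40.6%


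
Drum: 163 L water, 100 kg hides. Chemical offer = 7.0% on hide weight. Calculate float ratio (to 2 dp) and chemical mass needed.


Float ratio = 1.63
Chemical needed = 7 kg


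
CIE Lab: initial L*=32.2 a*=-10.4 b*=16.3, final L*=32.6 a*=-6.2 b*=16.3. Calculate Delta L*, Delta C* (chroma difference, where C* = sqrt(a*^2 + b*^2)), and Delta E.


Delta L* = 32.6 - 32.2 = 0.4
C1* = sqrt((-10.4)^2 + (16.3)^2) = 19.335
C2* = sqrt((-6.2)^2 + (16.3)^2) = 17.439
Delta C* = 17.439 - 19.335 = -1.90
Delta E = sqrt((0.4)^2 + (4.2)^2 + (0.0)^2) = 4.22


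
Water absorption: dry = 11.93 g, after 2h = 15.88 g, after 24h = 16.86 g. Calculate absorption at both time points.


WA (2h) = (15.88 - 11.93) / 11.93 x 100 = 33.1%
WA (24h) = (16.86 - 11.93) / 11.93 x 100 = 41.3%


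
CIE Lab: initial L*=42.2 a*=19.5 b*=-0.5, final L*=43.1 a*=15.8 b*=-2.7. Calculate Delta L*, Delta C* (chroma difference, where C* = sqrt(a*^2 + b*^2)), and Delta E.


Delta L* = 43.1 - 42.2 = 0.9
C1* = sqrt((19.5)^2 + (-0.5)^2) = 19.506
C2* = sqrt((15.8)^2 + (-2.7)^2) = 16.029
Delta C* = 16.029 - 19.506 = -3.48
Delta E = sqrt((0.9)^2 + (-3.7)^2 + (-2.2)^2) = 4.40


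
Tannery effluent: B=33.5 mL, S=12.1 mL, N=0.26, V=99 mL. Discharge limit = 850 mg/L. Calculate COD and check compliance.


COD = (33.5 - 12.1) x 0.26 x 8000 / 99 = 449.6 mg/L
Limit: 850 mg/L
Compliant: Yes


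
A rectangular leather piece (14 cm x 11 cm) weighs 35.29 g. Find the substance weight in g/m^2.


2291.6 g/m^2


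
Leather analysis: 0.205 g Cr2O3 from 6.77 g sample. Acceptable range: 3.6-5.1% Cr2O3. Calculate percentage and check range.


Cr2O3 = 3.03%
Within range: No

Cr2O3% = 0.205 / 6.77 x 100 = 3.03%
Acceptable range: 3.6 to 5.1%
Within range: No


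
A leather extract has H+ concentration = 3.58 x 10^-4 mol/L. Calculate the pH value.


pH = 3.45

pH = -log10[H+]
pH = -log10(3.58 x 10^-4) = 3.45


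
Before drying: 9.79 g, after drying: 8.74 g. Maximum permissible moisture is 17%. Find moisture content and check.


Moisture content = 10.7%
Acceptable: Yes


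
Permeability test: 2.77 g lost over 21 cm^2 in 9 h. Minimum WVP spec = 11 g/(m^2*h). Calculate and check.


WVP = 146.56 g/(m^2*h)
Meets specification: Yes


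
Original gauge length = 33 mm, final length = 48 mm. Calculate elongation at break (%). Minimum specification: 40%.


Elongation = 45.5%
Meets spec: Yes

Extension = 48 - 33 = 15 mm
Elongation = 15 / 33 x 100 = 45.5%
Minimum required: 40%
Meets specification: Yes


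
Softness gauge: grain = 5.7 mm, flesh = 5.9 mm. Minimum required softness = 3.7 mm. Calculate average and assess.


Average = (5.7 + 5.9) / 2 = 5.80 mm
Minimum = 3.7 mm
Meets requirement: Yes


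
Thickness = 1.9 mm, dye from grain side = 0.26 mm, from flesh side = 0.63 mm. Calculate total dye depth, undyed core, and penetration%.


Total dyed = 0.89 mm
Undyed core = 1.01 mm
Penetration = 46.8%

Total dyed = 0.26 + 0.63 = 0.89 mm
Undyed core = 1.9 - 0.89 = 1.01 mm
Penetration = 0.89 / 1.9 x 100 = 46.8%


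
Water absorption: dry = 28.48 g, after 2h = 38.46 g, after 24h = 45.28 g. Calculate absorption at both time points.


2h absorption = 35.0%
24h absorption = 59.0%

WA (2h) = (38.46 - 28.48) / 28.48 x 100 = 35.0%
WA (24h) = (45.28 - 28.48) / 28.48 x 100 = 59.0%


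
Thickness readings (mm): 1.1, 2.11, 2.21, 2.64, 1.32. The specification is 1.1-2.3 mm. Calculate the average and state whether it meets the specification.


Sum = 9.38
Average = 9.38 / 5 = 1.88 mm
Specification range: 1.1 to 2.3 mm
Within spec: Yes


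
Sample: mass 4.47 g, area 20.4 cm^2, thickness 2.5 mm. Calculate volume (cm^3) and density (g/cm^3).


Volume = 5.100 cm^3
Density = 0.876 g/cm^3


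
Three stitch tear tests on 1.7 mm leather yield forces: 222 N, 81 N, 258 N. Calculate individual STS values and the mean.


STS1 = 222 / 1.7 = 130.6 N/mm
STS2 = 81 / 1.7 = 47.6 N/mm
STS3 = 258 / 1.7 = 151.8 N/mm
Mean = (130.6 + 47.6 + 151.8) / 3 = 110.0 N/mm


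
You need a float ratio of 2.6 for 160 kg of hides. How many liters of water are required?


Water = hide weight x target ratio
Water = 160 x 2.6 = 416.0 L


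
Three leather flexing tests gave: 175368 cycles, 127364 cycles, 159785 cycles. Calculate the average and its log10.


Average = 154172 cycles
log10 = 5.19


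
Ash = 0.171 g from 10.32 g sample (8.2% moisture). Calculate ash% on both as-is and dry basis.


As-is ash% = 0.171 / 10.32 x 100 = 1.66%
Dry mass = 10.32 x (100 - 8.2) / 100 = 9.47376 g
Dry-basis ash% = 0.171 / 9.47376 x 100 = 1.80%


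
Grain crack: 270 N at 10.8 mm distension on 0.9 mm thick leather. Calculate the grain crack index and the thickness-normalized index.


Crack index = 270 / 10.8 = 25.0 N/mm
Normalized = 25.0 / 0.9 = 27.8 N/mm per mm


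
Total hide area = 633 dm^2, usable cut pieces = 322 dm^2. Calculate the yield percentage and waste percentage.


Yield = 322 / 633 x 100 = 50.9%
Waste = 633 - 322 = 311 dm^2
Waste% = 100 - 50.9 = 49.1%


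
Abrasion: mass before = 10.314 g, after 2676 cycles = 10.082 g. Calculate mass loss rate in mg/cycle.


0.087 mg/cycle


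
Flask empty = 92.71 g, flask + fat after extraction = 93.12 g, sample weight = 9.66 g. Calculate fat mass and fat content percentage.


Fat mass = 0.41 g
Fat content = 4.2%

Fat mass = 93.12 - 92.71 = 0.41 g
Fat% = 0.41 / 9.66 x 100 = 4.2%


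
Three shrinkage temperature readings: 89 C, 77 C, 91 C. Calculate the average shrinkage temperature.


Average = (89 + 77 + 91) / 3
Average = 257 / 3 = 85.7 C


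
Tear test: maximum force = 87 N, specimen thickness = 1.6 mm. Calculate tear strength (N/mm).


Tear strength = force / thickness
Tear = 87 / 1.6 = 54.4 N/mm


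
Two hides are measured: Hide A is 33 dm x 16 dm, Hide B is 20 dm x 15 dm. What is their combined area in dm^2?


828 dm^2

Hide A area = 33 x 16 = 528 dm^2
Hide B area = 20 x 15 = 300 dm^2
Total = 528 + 300 = 828 dm^2


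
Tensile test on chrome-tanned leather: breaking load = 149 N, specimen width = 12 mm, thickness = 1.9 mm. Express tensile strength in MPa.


6.54 MPa


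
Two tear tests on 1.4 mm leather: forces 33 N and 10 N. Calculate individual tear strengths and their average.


Tear 1 = 33 / 1.4 = 23.6 N/mm
Tear 2 = 10 / 1.4 = 7.1 N/mm
Average = (23.6 + 7.1) / 2 = 15.4 N/mm


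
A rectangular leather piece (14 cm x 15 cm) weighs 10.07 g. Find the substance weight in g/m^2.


479.5 g/m^2


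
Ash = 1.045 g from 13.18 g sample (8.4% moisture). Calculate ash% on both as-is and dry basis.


As-is ash% = 1.045 / 13.18 x 100 = 7.93%
Dry mass = 13.18 x (100 - 8.4) / 100 = 12.07288 g
Dry-basis ash% = 1.045 / 12.07288 x 100 = 8.66%


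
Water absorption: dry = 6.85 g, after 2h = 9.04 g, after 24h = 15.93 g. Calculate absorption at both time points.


2h absorption = 32.0%
24h absorption = 132.6%


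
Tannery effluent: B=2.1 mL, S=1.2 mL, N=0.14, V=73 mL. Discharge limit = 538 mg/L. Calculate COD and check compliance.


COD = 13.8 mg/L
Compliant: Yes


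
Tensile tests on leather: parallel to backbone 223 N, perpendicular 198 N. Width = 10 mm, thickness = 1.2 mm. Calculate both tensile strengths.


Area = 10 x 1.2 = 12.0 mm^2
TS (parallel) = 223 / 12.0 = 18.58 N/mm^2
TS (perpendicular) = 198 / 12.0 = 16.50 N/mm^2


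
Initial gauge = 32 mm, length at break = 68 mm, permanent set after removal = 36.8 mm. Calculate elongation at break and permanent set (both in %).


Elongation at break = 112.5%
Permanent set = 15.0%

Elongation at break = (68 - 32) / 32 x 100 = 112.5%
Permanent set = (36.8 - 32) / 32 x 100 = 15.0%


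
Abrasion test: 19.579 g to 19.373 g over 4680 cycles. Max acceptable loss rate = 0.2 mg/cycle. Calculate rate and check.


Loss = 19.579 - 19.373 = 0.206 g
Rate = 0.206 g / 4680 cycles x 1000 = 0.044 mg/cycle
Max = 0.2 mg/cycle
Passes: Yes


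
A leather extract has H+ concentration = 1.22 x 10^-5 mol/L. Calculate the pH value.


pH = -log10[H+]
pH = -log10(1.22 x 10^-5) = 4.91


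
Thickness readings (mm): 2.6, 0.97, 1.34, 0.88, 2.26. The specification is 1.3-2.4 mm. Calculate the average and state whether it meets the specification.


Average = 1.61 mm
Within specification: Yes

Sum = 8.05
Average = 8.05 / 5 = 1.61 mm
Specification range: 1.3 to 2.4 mm
Within spec: Yes


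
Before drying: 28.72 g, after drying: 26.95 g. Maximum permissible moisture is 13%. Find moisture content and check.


Moisture content = 6.2%
Acceptable: Yes


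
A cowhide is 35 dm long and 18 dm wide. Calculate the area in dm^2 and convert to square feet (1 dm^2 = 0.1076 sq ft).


Area = 35 x 18 = 630 dm^2
Conversion: 630 x 0.1076 = 67.79 sq ft


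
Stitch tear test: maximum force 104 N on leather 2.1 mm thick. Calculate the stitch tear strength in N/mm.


49.5 N/mm


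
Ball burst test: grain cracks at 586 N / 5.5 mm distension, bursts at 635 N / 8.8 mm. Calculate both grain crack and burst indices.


Crack index = 586 / 5.5 = 106.5 N/mm
Burst index = 635 / 8.8 = 72.2 N/mm


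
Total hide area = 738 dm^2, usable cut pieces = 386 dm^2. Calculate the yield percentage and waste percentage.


Yield = 52.3%
Waste = 47.7%


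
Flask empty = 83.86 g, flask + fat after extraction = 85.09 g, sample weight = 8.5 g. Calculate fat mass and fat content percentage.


Fat mass = 1.23 g
Fat content = 14.5%

Fat mass = 85.09 - 83.86 = 1.23 g
Fat% = 1.23 / 8.5 x 100 = 14.5%


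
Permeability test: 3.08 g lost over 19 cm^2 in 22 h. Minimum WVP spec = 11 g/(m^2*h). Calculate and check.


WVP = 3.08 / (19 x 22) x 10000 = 73.68 g/(m^2*h)
Minimum: 11 g/(m^2*h)
Meets spec: Yes


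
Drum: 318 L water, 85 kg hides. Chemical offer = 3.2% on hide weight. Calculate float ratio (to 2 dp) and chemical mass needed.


Float ratio = 318 / 85 = 3.74
Chemical = 85 x 3.2 / 100 = 2.72 kg


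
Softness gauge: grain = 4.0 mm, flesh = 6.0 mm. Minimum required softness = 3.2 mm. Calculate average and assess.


Average = (4.0 + 6.0) / 2 = 5.00 mm
Minimum = 3.2 mm
Meets requirement: Yes


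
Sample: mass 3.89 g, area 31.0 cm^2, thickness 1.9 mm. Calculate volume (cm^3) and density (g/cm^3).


Thickness in cm = 1.9 / 10 = 0.19 cm
Volume = 31.0 x 0.19 = 5.890 cm^3
Density = 3.89 / 5.890 = 0.660 g/cm^3


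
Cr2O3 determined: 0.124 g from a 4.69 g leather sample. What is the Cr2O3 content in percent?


Cr2O3% = 0.124 / 4.69 x 100
Cr2O3% = 2.64%


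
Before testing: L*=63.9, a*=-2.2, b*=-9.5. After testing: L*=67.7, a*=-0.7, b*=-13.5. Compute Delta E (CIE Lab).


Delta E = 5.72


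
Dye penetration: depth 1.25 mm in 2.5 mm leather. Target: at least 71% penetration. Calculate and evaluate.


Penetration = 1.25 / 2.5 x 100 = 50.0%
Target: 71%
Meets target: No


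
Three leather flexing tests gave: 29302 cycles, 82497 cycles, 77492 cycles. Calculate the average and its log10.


Average = 63097 cycles
log10 = 4.80

Average = (29302 + 82497 + 77492) / 3 = 63097 cycles
log10(63097) = 4.80


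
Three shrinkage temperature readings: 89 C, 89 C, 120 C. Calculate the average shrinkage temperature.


Average = (89 + 89 + 120) / 3
Average = 298 / 3 = 99.3 C


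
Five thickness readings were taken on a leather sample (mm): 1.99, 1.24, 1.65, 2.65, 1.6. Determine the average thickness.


1.83 mm

Sum = 1.99 + 1.24 + 1.65 + 2.65 + 1.6 = 9.13
Average = 9.13 / 5 = 1.83 mm


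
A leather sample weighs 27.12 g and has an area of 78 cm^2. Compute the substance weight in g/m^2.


3476.9 g/m^2


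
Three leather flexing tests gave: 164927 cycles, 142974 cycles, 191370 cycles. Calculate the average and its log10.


Average = (164927 + 142974 + 191370) / 3 = 166424 cycles
log10(166424) = 5.22


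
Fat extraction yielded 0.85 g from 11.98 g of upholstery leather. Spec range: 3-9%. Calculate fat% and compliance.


Fat% = 0.85 / 11.98 x 100 = 7.1%
Spec range: 3-9%
Compliant: Yes


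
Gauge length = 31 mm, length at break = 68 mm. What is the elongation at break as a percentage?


Extension = 68 - 31 = 37 mm
Elongation = 37 / 31 x 100 = 119.4%


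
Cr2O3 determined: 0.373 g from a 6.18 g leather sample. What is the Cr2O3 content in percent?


Cr2O3% = 0.373 / 6.18 x 100
Cr2O3% = 6.04%


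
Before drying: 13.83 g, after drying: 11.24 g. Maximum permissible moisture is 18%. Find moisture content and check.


Moisture content = 18.7%
Acceptable: No

MC = (13.83 - 11.24) / 13.83 x 100 = 18.7%
Maximum: 18%
Acceptable: No


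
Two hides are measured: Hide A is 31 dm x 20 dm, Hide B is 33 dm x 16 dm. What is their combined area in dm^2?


1148 dm^2


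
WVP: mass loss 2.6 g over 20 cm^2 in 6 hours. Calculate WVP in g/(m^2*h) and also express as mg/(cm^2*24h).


WVP = 216.67 g/(m^2*h)
Daily rate = 520.00 mg/(cm^2*24h)


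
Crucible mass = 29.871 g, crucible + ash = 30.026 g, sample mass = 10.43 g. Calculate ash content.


Ash mass = 30.026 - 29.871 = 0.155 g
Ash% = 0.155 / 10.43 x 100 = 1.49%


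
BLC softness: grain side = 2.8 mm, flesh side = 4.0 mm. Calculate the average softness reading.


Average = (2.8 + 4.0) / 2
Average = 3.40 mm


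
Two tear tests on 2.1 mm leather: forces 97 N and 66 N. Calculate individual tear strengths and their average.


Tear 1 = 46.2 N/mm
Tear 2 = 31.4 N/mm
Average = 38.8 N/mm

Tear 1 = 97 / 2.1 = 46.2 N/mm
Tear 2 = 66 / 2.1 = 31.4 N/mm
Average = (46.2 + 31.4) / 2 = 38.8 N/mm


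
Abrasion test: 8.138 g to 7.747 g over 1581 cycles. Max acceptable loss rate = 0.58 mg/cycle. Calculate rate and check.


Rate = 0.247 mg/cycle
Passes: Yes

Loss = 8.138 - 7.747 = 0.391 g
Rate = 0.391 g / 1581 cycles x 1000 = 0.247 mg/cycle
Max = 0.58 mg/cycle
Passes: Yes


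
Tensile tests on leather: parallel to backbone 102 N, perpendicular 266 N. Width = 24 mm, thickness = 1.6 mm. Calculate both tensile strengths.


Parallel = 2.66 N/mm^2
Perpendicular = 6.93 N/mm^2

Area = 24 x 1.6 = 38.4 mm^2
TS (parallel) = 102 / 38.4 = 2.66 N/mm^2
TS (perpendicular) = 266 / 38.4 = 6.93 N/mm^2


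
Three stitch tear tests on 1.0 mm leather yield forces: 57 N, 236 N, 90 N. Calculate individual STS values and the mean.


STS1 = 57.0 N/mm
STS2 = 236.0 N/mm
STS3 = 90.0 N/mm
Mean = 127.7 N/mm

STS1 = 57 / 1.0 = 57.0 N/mm
STS2 = 236 / 1.0 = 236.0 N/mm
STS3 = 90 / 1.0 = 90.0 N/mm
Mean = (57.0 + 236.0 + 90.0) / 3 = 127.7 N/mm


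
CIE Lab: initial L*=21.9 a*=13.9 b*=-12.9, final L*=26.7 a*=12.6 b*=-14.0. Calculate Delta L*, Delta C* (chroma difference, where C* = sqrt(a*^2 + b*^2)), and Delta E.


Delta L* = 4.8
Delta C* = -0.13
Delta E = 5.09

Delta L* = 26.7 - 21.9 = 4.8
C1* = sqrt((13.9)^2 + (-12.9)^2) = 18.964
C2* = sqrt((12.6)^2 + (-14.0)^2) = 18.835
Delta C* = 18.835 - 18.964 = -0.13
Delta E = sqrt((4.8)^2 + (-1.3)^2 + (-1.1)^2) = 5.09


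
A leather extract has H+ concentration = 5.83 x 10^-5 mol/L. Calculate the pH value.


pH = -log10[H+]
pH = -log10(5.83 x 10^-5) = 4.23


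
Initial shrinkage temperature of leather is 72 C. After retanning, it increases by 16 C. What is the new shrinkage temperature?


88 C


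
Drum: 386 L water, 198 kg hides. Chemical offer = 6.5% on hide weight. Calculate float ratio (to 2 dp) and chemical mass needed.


Float ratio = 386 / 198 = 1.95
Chemical = 198 x 6.5 / 100 = 12.87 kg


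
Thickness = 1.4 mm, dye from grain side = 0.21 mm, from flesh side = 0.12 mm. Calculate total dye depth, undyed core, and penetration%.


Total dyed = 0.21 + 0.12 = 0.33 mm
Undyed core = 1.4 - 0.33 = 1.07 mm
Penetration = 0.33 / 1.4 x 100 = 23.6%


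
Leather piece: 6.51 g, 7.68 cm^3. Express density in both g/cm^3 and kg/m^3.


0.848 g/cm^3
848 kg/m^3

Density = 6.51 / 7.68 = 0.848 g/cm^3
Convert: 0.848 x 1000 = 848 kg/m^3


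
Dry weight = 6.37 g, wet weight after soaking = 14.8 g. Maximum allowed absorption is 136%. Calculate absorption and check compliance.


Absorption = 132.3%
Compliant: Yes


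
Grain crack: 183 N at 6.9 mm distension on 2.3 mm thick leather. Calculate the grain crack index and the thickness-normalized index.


Crack index = 183 / 6.9 = 26.5 N/mm
Normalized = 26.5 / 2.3 = 11.5 N/mm per mm


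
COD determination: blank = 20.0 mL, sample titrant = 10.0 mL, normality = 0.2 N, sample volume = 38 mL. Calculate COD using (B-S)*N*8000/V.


421.1 mg/L


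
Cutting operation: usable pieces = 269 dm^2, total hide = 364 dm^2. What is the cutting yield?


Yield = usable / total x 100
Yield = 269 / 364 x 100 = 73.9%


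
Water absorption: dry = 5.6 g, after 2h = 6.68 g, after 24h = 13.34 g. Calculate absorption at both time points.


2h absorption = 19.3%
24h absorption = 138.2%


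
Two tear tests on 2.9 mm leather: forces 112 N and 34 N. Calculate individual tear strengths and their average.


Tear 1 = 112 / 2.9 = 38.6 N/mm
Tear 2 = 34 / 2.9 = 11.7 N/mm
Average = (38.6 + 11.7) / 2 = 25.2 N/mm


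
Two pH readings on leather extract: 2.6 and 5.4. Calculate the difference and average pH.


Difference = |2.6 - 5.4| = 2.8
Average = (2.6 + 5.4) / 2 = 4.00


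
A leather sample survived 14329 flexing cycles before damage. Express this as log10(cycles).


4.16


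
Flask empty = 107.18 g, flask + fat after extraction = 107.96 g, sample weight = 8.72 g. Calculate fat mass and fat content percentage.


Fat mass = 107.96 - 107.18 = 0.78 g
Fat% = 0.78 / 8.72 x 100 = 8.9%


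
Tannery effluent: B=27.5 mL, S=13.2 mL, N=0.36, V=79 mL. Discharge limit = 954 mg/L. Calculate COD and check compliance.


COD = (27.5 - 13.2) x 0.36 x 8000 / 79 = 521.3 mg/L
Limit: 954 mg/L
Compliant: Yes


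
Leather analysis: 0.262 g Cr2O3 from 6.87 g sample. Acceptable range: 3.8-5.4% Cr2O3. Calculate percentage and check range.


Cr2O3% = 0.262 / 6.87 x 100 = 3.81%
Acceptable range: 3.8 to 5.4%
Within range: Yes


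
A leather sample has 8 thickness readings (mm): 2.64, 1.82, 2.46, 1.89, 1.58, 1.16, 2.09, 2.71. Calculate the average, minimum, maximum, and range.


Average = 2.04 mm
Min = 1.16 mm
Max = 2.71 mm
Range = 1.55 mm

Sum = 16.35
Average = 16.35 / 8 = 2.04 mm
Minimum = 1.16 mm
Maximum = 2.71 mm
Range = 2.71 - 1.16 = 1.55 mm


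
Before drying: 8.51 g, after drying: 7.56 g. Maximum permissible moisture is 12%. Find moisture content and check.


MC = (8.51 - 7.56) / 8.51 x 100 = 11.2%
Maximum: 12%
Acceptable: Yes


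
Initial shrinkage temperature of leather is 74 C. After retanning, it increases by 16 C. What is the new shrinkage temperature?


90 C


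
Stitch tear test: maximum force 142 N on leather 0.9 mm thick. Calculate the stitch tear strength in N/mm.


157.8 N/mm

Stitch tear strength = force / thickness
STS = 142 / 0.9 = 157.8 N/mm


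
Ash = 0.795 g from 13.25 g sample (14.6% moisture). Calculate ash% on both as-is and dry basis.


As-is ash% = 0.795 / 13.25 x 100 = 6.00%
Dry mass = 13.25 x (100 - 14.6) / 100 = 11.3155 g
Dry-basis ash% = 0.795 / 11.3155 x 100 = 7.03%


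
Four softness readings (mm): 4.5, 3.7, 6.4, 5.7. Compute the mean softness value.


Sum = 4.5 + 3.7 + 6.4 + 5.7
Mean = 20.3 / 4 = 5.08 mm


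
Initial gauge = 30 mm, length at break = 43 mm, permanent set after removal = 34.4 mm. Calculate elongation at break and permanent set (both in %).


Elongation at break = 43.3%
Permanent set = 14.7%

Elongation at break = (43 - 30) / 30 x 100 = 43.3%
Permanent set = (34.4 - 30) / 30 x 100 = 14.7%


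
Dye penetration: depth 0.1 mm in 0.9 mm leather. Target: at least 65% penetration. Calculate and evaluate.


Penetration = 11.1%
Meets target: No


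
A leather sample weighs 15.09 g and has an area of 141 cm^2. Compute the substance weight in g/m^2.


1070.2 g/m^2

Substance weight = mass / area x 10000
SW = 15.09 / 141 x 10000
SW = 1070.2 g/m^2


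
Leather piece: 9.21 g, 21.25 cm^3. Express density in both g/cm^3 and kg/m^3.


0.433 g/cm^3
433 kg/m^3

Density = 9.21 / 21.25 = 0.433 g/cm^3
Convert: 0.433 x 1000 = 433 kg/m^3


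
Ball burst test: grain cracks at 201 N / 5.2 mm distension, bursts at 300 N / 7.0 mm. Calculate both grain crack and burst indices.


Crack index = 201 / 5.2 = 38.7 N/mm
Burst index = 300 / 7.0 = 42.9 N/mm


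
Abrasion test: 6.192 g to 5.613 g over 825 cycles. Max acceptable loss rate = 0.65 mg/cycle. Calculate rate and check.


Rate = 0.702 mg/cycle
Passes: No

Loss = 6.192 - 5.613 = 0.579 g
Rate = 0.579 g / 825 cycles x 1000 = 0.702 mg/cycle
Max = 0.65 mg/cycle
Passes: No


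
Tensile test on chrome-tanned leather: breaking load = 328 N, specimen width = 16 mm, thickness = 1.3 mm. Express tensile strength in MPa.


15.77 MPa

Cross-section = 16 x 1.3 = 20.8 mm^2
TS = 328 / 20.8 = 15.77 MPa
(1 N/mm^2 = 1 MPa)


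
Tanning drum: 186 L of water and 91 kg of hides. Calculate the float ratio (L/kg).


2.0

Float ratio = water / hide weight
Ratio = 186 / 91 = 2.0


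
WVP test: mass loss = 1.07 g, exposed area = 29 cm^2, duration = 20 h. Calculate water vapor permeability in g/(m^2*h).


18.45 g/(m^2*h)

WVP = mass_loss / (area x time) x 10000
WVP = 1.07 / (29 x 20) x 10000
WVP = 1.07 / 580 x 10000 = 18.45 g/(m^2*h)


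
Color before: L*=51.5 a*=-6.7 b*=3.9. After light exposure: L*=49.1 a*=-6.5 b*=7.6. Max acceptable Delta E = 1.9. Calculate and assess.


dL = -2.4, da = 0.2, db = 3.7
dE = sqrt((-2.4)^2 + (0.2)^2 + (3.7)^2) = 4.41
Max = 1.9
Passes: No


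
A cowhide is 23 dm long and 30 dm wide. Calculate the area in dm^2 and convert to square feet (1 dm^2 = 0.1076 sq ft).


690 dm^2
74.24 sq ft


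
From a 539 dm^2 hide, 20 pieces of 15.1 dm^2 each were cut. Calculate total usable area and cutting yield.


Total usable = 20 x 15.1 = 302.0 dm^2
Yield = 302.0 / 539 x 100 = 56.0%


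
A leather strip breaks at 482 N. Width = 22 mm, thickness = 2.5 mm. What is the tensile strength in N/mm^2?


Cross-sectional area = 22 x 2.5 = 55.0 mm^2
Tensile strength = 482 / 55.0 = 8.76 N/mm^2


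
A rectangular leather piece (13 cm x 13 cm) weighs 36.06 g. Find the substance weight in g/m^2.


2133.7 g/m^2

Area = 13 x 13 = 169 cm^2
SW = 36.06 / 169 x 10000 = 2133.7 g/m^2


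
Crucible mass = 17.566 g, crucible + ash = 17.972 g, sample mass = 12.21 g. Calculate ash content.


Ash mass = 17.972 - 17.566 = 0.406 g
Ash% = 0.406 / 12.21 x 100 = 3.33%


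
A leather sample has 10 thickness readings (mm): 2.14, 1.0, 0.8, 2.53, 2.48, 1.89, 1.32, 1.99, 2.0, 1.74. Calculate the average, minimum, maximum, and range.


Average = 1.79 mm
Min = 0.8 mm
Max = 2.53 mm
Range = 1.73 mm

Sum = 17.89
Average = 17.89 / 10 = 1.79 mm
Minimum = 0.8 mm
Maximum = 2.53 mm
Range = 2.53 - 0.8 = 1.73 mm


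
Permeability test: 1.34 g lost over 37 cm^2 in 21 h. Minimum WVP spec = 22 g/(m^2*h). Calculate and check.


WVP = 17.25 g/(m^2*h)
Meets specification: No

WVP = 1.34 / (37 x 21) x 10000 = 17.25 g/(m^2*h)
Minimum: 22 g/(m^2*h)
Meets spec: No


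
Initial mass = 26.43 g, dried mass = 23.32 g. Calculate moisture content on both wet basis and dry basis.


Wet basis = 11.8%
Dry basis = 13.3%

Moisture lost = 26.43 - 23.32 = 3.11 g
Wet basis MC = 3.11 / 26.43 x 100 = 11.8%
Dry basis MC = 3.11 / 23.32 x 100 = 13.3%


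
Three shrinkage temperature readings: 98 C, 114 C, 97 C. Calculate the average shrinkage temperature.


Average = (98 + 114 + 97) / 3
Average = 309 / 3 = 103.0 C


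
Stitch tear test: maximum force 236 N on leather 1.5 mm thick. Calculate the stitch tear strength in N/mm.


Stitch tear strength = force / thickness
STS = 236 / 1.5 = 157.3 N/mm


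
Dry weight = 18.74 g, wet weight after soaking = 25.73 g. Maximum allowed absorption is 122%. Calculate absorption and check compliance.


Absorption = 37.3%
Compliant: Yes


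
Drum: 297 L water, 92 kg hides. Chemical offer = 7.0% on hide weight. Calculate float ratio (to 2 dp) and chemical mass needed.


Float ratio = 297 / 92 = 3.23
Chemical = 92 x 7.0 / 100 = 6.44 kg


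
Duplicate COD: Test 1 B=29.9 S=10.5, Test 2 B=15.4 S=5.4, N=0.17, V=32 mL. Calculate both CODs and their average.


COD1 = 824.5 mg/L
COD2 = 425.0 mg/L
Average = 624.8 mg/L


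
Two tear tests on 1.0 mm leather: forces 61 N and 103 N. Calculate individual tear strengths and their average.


Tear 1 = 61.0 N/mm
Tear 2 = 103.0 N/mm
Average = 82.0 N/mm


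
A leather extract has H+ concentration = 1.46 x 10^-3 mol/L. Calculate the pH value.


pH = -log10[H+]
pH = -log10(1.46 x 10^-3) = 2.84


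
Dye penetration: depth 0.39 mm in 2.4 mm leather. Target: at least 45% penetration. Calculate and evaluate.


Penetration = 16.3%
Meets target: No


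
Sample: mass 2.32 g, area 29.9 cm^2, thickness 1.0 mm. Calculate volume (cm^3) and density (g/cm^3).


Volume = 2.990 cm^3
Density = 0.776 g/cm^3


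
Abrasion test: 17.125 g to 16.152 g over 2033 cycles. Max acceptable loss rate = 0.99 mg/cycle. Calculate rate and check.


Loss = 17.125 - 16.152 = 0.973 g
Rate = 0.973 g / 2033 cycles x 1000 = 0.479 mg/cycle
Max = 0.99 mg/cycle
Passes: Yes


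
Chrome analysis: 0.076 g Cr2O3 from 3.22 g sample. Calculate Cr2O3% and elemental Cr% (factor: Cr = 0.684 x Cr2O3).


Cr2O3% = 0.076 / 3.22 x 100 = 2.36%
Cr% = 2.36 x 0.684 = 1.61%


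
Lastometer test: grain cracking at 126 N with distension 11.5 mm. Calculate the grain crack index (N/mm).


11.0 N/mm

Grain crack index = force / distension
Index = 126 / 11.5 = 11.0 N/mm


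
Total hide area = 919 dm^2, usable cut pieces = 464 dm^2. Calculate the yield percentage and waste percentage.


Yield = 50.5%
Waste = 49.5%

Yield = 464 / 919 x 100 = 50.5%
Waste = 919 - 464 = 455 dm^2
Waste% = 100 - 50.5 = 49.5%


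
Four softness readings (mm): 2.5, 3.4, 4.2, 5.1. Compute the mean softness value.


Sum = 2.5 + 3.4 + 4.2 + 5.1
Mean = 15.2 / 4 = 3.80 mm


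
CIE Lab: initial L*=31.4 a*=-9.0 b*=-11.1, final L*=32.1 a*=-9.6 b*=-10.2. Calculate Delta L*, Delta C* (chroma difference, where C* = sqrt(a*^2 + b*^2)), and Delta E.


Delta L* = 0.7
Delta C* = -0.28
Delta E = 1.29

Delta L* = 32.1 - 31.4 = 0.7
C1* = sqrt((-9.0)^2 + (-11.1)^2) = 14.290
C2* = sqrt((-9.6)^2 + (-10.2)^2) = 14.007
Delta C* = 14.007 - 14.290 = -0.28
Delta E = sqrt((0.7)^2 + (-0.6)^2 + (0.9)^2) = 1.29


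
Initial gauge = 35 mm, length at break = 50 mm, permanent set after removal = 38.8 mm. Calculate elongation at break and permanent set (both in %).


Elongation at break = (50 - 35) / 35 x 100 = 42.9%
Permanent set = (38.8 - 35) / 35 x 100 = 10.9%


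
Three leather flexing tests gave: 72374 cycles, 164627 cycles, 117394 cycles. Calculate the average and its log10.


Average = 118132 cycles
log10 = 5.07

Average = (72374 + 164627 + 117394) / 3 = 118132 cycles
log10(118132) = 5.07


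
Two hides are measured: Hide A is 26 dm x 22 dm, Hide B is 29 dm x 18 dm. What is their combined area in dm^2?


1094 dm^2

Hide A area = 26 x 22 = 572 dm^2
Hide B area = 29 x 18 = 522 dm^2
Total = 572 + 522 = 1094 dm^2


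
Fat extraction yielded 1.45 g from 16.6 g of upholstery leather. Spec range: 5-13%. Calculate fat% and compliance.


Fat content = 8.7%
Compliant: Yes


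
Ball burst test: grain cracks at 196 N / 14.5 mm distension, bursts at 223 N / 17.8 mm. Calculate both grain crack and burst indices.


Crack index = 196 / 14.5 = 13.5 N/mm
Burst index = 223 / 17.8 = 12.5 N/mm


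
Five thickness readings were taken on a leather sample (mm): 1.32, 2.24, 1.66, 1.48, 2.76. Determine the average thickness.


Sum = 1.32 + 2.24 + 1.66 + 1.48 + 2.76 = 9.46
Average = 9.46 / 5 = 1.89 mm


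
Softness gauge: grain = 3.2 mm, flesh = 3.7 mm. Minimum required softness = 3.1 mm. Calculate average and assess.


Average = (3.2 + 3.7) / 2 = 3.45 mm
Minimum = 3.1 mm
Meets requirement: Yes


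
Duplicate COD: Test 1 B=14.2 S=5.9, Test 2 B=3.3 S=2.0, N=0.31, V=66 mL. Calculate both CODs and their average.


COD1 = (14.2 - 5.9) x 0.31 x 8000 / 66 = 311.9 mg/L
COD2 = (3.3 - 2.0) x 0.31 x 8000 / 66 = 48.8 mg/L
Average = (311.9 + 48.8) / 2 = 180.4 mg/L


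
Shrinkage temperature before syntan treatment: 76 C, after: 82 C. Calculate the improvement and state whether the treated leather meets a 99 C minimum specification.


Improvement = 6 C
Meets 99 C spec: No

Improvement = 82 - 76 = 6 C
Spec check: 82 C >= 99 C? No


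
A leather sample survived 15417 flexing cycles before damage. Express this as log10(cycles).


4.19

log10(15417) = 4.19


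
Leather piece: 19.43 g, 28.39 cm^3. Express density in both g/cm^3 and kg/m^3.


Density = 19.43 / 28.39 = 0.684 g/cm^3
Convert: 0.684 x 1000 = 684 kg/m^3


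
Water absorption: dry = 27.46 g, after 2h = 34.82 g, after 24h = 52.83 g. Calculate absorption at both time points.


2h absorption = 26.8%
24h absorption = 92.4%

WA (2h) = (34.82 - 27.46) / 27.46 x 100 = 26.8%
WA (24h) = (52.83 - 27.46) / 27.46 x 100 = 92.4%


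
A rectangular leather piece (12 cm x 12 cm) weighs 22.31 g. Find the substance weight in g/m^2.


Area = 12 x 12 = 144 cm^2
SW = 22.31 / 144 x 10000 = 1549.3 g/m^2


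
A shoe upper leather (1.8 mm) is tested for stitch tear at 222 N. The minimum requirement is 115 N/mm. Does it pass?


STS = 222 / 1.8 = 123.3 N/mm
Minimum required: 115 N/mm
Passes: Yes


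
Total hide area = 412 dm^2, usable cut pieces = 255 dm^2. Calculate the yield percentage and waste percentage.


Yield = 255 / 412 x 100 = 61.9%
Waste = 412 - 255 = 157 dm^2
Waste% = 100 - 61.9 = 38.1%


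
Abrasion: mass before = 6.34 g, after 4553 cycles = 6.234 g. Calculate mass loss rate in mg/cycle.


0.023 mg/cycle


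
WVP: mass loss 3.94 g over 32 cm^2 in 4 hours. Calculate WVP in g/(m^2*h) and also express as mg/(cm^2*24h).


WVP = 3.94 / (32 x 4) x 10000 = 307.81 g/(m^2*h)
Mass loss in mg = 3.94 x 1000 = 3940 mg
Per cm^2 per 24h in mg: 3940 x 24 / (32 x 4) = 94560 / 128 = 738.75 mg/(cm^2*24h)


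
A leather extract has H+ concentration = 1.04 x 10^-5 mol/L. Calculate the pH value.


pH = 4.98


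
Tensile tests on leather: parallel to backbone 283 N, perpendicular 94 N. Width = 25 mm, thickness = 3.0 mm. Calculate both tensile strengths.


Area = 25 x 3.0 = 75.0 mm^2
TS (parallel) = 283 / 75.0 = 3.77 N/mm^2
TS (perpendicular) = 94 / 75.0 = 1.25 N/mm^2


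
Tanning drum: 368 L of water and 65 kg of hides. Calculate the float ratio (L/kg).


Float ratio = water / hide weight
Ratio = 368 / 65 = 5.7
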